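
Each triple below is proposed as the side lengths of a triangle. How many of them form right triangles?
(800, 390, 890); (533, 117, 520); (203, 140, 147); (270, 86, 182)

(800,390,890): 390²+800² = 792100 = 890² → right
(533,117,520): 117²+520² = 284089 = 533² → right
(203,140,147): 140²+147² = 41209 = 203² → right
(270,86,182): 86+182 ≤ 270, not a triangle
3 of the 4 are right.

3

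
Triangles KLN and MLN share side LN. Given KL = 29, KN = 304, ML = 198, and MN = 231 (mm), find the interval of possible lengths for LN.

From triangle KLN: |29 − 304| < LN < 29 + 304, i.e. 275 < LN < 333.
From triangle MLN: 33 < LN < 429.
Both must hold, so LN lies in the intersection.

275 < LN < 333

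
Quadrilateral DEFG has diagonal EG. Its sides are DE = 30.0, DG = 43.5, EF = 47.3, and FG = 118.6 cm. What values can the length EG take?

71.3 < EG < 73.5

From triangle DEG: |30.0 − 43.5| < EG < 30.0 + 43.5, i.e. 13.5 < EG < 73.5.
From triangle FEG: 71.3 < EG < 165.9.
Both must hold, so EG lies in the intersection.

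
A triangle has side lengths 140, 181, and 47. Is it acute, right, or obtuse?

Compare the square of the longest side to the sum of squares of the other two: 47² + 140² = 21809 < 32761 = 181².

obtuse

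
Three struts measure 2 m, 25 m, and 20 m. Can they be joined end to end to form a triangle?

No

The longest side is 25, but the other two sum to only 22.
22 < 25, so the triangle inequality fails.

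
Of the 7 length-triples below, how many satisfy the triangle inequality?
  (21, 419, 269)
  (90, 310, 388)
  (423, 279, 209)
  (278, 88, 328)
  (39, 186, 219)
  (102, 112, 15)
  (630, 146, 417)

(21,269,419): 21+269 ≤ 419 → not valid
(90,310,388): 90+310 > 388 → valid
(209,279,423): 209+279 > 423 → valid
(88,278,328): 88+278 > 328 → valid
(39,186,219): 39+186 > 219 → valid
(15,102,112): 15+102 > 112 → valid
(146,417,630): 146+417 ≤ 630 → not valid
5 of the 7 triples form a triangle.

5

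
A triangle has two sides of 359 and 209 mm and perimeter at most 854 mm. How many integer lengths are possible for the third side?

Triangle inequality: 150 < x < 568. Perimeter ≤ 854 gives x ≤ 854 − 359 − 209 = 286.
So 150 < x ≤ 286; integers 151 through 286: 136 values.

136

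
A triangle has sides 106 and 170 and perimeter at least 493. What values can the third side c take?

Triangle inequality alone gives 64 < c < 276.
The perimeter condition gives c ≥ 493 − 106 − 170 = 217.
Intersecting the two: 217 ≤ c < 276.

217 ≤ c < 276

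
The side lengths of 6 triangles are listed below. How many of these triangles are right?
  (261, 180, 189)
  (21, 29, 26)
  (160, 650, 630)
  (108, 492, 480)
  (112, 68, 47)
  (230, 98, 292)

3

(261,180,189): 180²+189² = 68121 = 261² → right
(21,29,26): 21²+26² = 1117 > 841 = 29² → acute
(160,650,630): 160²+630² = 422500 = 650² → right
(108,492,480): 108²+480² = 242064 = 492² → right
(112,68,47): 47²+68² = 6833 < 12544 = 112² → obtuse
(230,98,292): 98²+230² = 62504 < 85264 = 292² → obtuse
3 of the 6 are right.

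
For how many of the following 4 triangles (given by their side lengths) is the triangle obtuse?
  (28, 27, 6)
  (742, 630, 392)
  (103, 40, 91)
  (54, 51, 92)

(28,27,6): 6²+27² = 765 < 784 = 28² → obtuse
(742,630,392): 392²+630² = 550564 = 742² → right
(103,40,91): 40²+91² = 9881 < 10609 = 103² → obtuse
(54,51,92): 51²+54² = 5517 < 8464 = 92² → obtuse
3 of the 4 are obtuse.

3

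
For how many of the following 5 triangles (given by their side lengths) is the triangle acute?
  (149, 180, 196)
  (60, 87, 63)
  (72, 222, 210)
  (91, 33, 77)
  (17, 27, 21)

2

(149,180,196): 149²+180² = 54601 > 38416 = 196² → acute
(60,87,63): 60²+63² = 7569 = 87² → right
(72,222,210): 72²+210² = 49284 = 222² → right
(91,33,77): 33²+77² = 7018 < 8281 = 91² → obtuse
(17,27,21): 17²+21² = 730 > 729 = 27² → acute
2 of the 5 are acute.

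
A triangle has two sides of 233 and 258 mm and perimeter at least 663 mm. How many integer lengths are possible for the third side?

319

Triangle inequality: 25 < x < 491. Perimeter ≥ 663 gives x ≥ 663 − 233 − 258 = 172.
So 172 ≤ x < 491; integers 172 through 490: 319 values.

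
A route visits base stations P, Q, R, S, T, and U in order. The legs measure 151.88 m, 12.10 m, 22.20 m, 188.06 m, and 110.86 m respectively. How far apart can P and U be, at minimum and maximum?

The maximum is all hops collinear in one direction: 151.88 + 12.10 + 22.20 + 188.06 + 110.86 = 485.10.
The longest hop is 188.06; the others sum to 297.04. Since 188.06 ≤ 297.04, the path can fold back on itself completely, so the minimum distance is 0.

0 ≤ PU ≤ 485.10 m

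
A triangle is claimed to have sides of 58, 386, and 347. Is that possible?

Yes

The longest side is 386, and the other two sum to 405.
Since 405 > 386, the triangle inequality holds.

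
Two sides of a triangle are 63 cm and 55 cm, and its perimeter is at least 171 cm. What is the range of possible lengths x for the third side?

Triangle inequality alone gives 8 < x < 118.
The perimeter condition gives x ≥ 171 − 63 − 55 = 53.
Intersecting the two: 53 ≤ x < 118.

53 ≤ x < 118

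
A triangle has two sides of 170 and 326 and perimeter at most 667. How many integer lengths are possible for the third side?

Triangle inequality: 156 < x < 496. Perimeter ≤ 667 gives x ≤ 667 − 170 − 326 = 171.
So 156 < x ≤ 171; integers 157 through 171: 15 values.

15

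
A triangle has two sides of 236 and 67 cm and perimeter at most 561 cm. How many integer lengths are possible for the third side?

Triangle inequality: 169 < x < 303. Perimeter ≤ 561 gives x ≤ 561 − 236 − 67 = 258.
So 169 < x ≤ 258; integers 170 through 258: 89 values.

89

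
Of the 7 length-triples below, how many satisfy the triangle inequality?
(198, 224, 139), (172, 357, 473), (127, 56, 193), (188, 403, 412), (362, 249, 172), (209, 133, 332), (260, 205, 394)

6

(139,198,224): 139+198 > 224 → valid
(172,357,473): 172+357 > 473 → valid
(56,127,193): 56+127 ≤ 193 → not valid
(188,403,412): 188+403 > 412 → valid
(172,249,362): 172+249 > 362 → valid
(133,209,332): 133+209 > 332 → valid
(205,260,394): 205+260 > 394 → valid
6 of the 7 triples form a triangle.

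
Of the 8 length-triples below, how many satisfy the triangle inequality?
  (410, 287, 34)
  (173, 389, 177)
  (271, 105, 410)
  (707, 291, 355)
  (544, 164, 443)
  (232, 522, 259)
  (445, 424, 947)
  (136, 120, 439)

1

(34,287,410): 34+287 ≤ 410 → not valid
(173,177,389): 173+177 ≤ 389 → not valid
(105,271,410): 105+271 ≤ 410 → not valid
(291,355,707): 291+355 ≤ 707 → not valid
(164,443,544): 164+443 > 544 → valid
(232,259,522): 232+259 ≤ 522 → not valid
(424,445,947): 424+445 ≤ 947 → not valid
(120,136,439): 120+136 ≤ 439 → not valid
1 of the 8 triples forms a triangle.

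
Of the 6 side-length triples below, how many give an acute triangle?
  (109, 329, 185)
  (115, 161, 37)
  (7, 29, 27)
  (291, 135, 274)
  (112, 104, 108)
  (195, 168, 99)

(109,329,185): 109+185 ≤ 329, not a triangle
(115,161,37): 37+115 ≤ 161, not a triangle
(7,29,27): 7²+27² = 778 < 841 = 29² → obtuse
(291,135,274): 135²+274² = 93301 > 84681 = 291² → acute
(112,104,108): 104²+108² = 22480 > 12544 = 112² → acute
(195,168,99): 99²+168² = 38025 = 195² → right
2 of the 6 are acute.

2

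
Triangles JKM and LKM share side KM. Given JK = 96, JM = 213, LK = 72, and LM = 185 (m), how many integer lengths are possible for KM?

139

From triangle JKM: 117 < KM < 309.
From triangle LKM: 113 < KM < 257.
Intersection: 117 < KM < 257, so integers 118 through 256: 139 values.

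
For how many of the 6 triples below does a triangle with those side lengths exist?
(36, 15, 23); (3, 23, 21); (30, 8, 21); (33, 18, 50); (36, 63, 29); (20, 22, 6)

5

(15,23,36): 15+23 > 36 → valid
(3,21,23): 3+21 > 23 → valid
(8,21,30): 8+21 ≤ 30 → not valid
(18,33,50): 18+33 > 50 → valid
(29,36,63): 29+36 > 63 → valid
(6,20,22): 6+20 > 22 → valid
5 of the 6 triples form a triangle.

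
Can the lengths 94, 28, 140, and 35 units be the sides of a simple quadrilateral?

Yes

A quadrilateral exists iff every side is shorter than the sum of the others — equivalently, the longest side is less than the sum of the rest.
Longest side 140 < 157 (sum of the remaining 3), so yes.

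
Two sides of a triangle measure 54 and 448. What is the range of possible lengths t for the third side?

By the triangle inequality, t must be less than 54 + 448 = 502 and greater than |54 − 448| = 394.

394 < t < 502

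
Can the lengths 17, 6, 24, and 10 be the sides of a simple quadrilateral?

Yes

A quadrilateral exists iff every side is shorter than the sum of the others — equivalently, the longest side is less than the sum of the rest.
Longest side 24 < 33 (sum of the remaining 3), so yes.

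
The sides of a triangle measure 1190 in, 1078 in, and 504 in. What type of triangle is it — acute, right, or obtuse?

Compare the square of the longest side to the sum of squares of the other two: 504² + 1078² = 1416100 = 1190².

right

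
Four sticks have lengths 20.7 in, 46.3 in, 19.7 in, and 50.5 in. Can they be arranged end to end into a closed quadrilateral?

Yes

A quadrilateral exists iff every side is shorter than the sum of the others — equivalently, the longest side is less than the sum of the rest.
Longest side 50.5 < 86.7 (sum of the remaining 3), so yes.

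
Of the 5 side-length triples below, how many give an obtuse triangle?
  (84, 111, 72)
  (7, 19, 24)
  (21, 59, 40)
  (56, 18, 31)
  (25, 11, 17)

(84,111,72): 72²+84² = 12240 < 12321 = 111² → obtuse
(7,19,24): 7²+19² = 410 < 576 = 24² → obtuse
(21,59,40): 21²+40² = 2041 < 3481 = 59² → obtuse
(56,18,31): 18+31 ≤ 56, not a triangle
(25,11,17): 11²+17² = 410 < 625 = 25² → obtuse
4 of the 5 are obtuse.

4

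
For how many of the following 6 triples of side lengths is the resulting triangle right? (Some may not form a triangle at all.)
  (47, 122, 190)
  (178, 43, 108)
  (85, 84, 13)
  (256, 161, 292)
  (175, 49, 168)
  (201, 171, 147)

2

(47,122,190): 47+122 ≤ 190, not a triangle
(178,43,108): 43+108 ≤ 178, not a triangle
(85,84,13): 13²+84² = 7225 = 85² → right
(256,161,292): 161²+256² = 91457 > 85264 = 292² → acute
(175,49,168): 49²+168² = 30625 = 175² → right
(201,171,147): 147²+171² = 50850 > 40401 = 201² → acute
2 of the 6 are right.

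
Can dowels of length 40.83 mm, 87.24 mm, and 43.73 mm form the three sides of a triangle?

The longest side is 87.24, but the other two sum to only 84.56.
84.56 < 87.24, so the triangle inequality fails.

No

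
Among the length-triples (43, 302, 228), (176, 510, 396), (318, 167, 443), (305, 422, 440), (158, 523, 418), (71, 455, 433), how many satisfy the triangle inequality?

(43,228,302): 43+228 ≤ 302 → not valid
(176,396,510): 176+396 > 510 → valid
(167,318,443): 167+318 > 443 → valid
(305,422,440): 305+422 > 440 → valid
(158,418,523): 158+418 > 523 → valid
(71,433,455): 71+433 > 455 → valid
5 of the 6 triples form a triangle.

5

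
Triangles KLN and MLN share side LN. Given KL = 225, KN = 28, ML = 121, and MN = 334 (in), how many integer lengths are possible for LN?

39

From triangle KLN: 197 < LN < 253.
From triangle MLN: 213 < LN < 455.
Intersection: 213 < LN < 253, so integers 214 through 252: 39 values.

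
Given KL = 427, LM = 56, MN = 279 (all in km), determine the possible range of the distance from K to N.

The maximum is all hops collinear in one direction: 427 + 56 + 279 = 762.
The longest hop is 427; the others sum to 335. Folding the others back against it leaves at least 427 − 335 = 92.

92 ≤ KN ≤ 762 km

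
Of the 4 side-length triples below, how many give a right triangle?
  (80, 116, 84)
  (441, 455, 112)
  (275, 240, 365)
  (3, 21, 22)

3

(80,116,84): 80²+84² = 13456 = 116² → right
(441,455,112): 112²+441² = 207025 = 455² → right
(275,240,365): 240²+275² = 133225 = 365² → right
(3,21,22): 3²+21² = 450 < 484 = 22² → obtuse
3 of the 4 are right.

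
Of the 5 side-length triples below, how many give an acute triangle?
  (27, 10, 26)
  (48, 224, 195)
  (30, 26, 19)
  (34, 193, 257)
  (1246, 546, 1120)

(27,10,26): 10²+26² = 776 > 729 = 27² → acute
(48,224,195): 48²+195² = 40329 < 50176 = 224² → obtuse
(30,26,19): 19²+26² = 1037 > 900 = 30² → acute
(34,193,257): 34+193 ≤ 257, not a triangle
(1246,546,1120): 546²+1120² = 1552516 = 1246² → right
2 of the 5 are acute.

2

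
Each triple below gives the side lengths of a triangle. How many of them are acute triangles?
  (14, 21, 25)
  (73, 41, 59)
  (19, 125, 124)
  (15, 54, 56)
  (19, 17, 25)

4

(14,21,25): 14²+21² = 637 > 625 = 25² → acute
(73,41,59): 41²+59² = 5162 < 5329 = 73² → obtuse
(19,125,124): 19²+124² = 15737 > 15625 = 125² → acute
(15,54,56): 15²+54² = 3141 > 3136 = 56² → acute
(19,17,25): 17²+19² = 650 > 625 = 25² → acute
4 of the 5 are acute.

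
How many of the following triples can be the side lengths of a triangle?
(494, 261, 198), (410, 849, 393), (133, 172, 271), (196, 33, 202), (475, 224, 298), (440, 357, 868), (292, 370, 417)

4

(198,261,494): 198+261 ≤ 494 → not valid
(393,410,849): 393+410 ≤ 849 → not valid
(133,172,271): 133+172 > 271 → valid
(33,196,202): 33+196 > 202 → valid
(224,298,475): 224+298 > 475 → valid
(357,440,868): 357+440 ≤ 868 → not valid
(292,370,417): 292+370 > 417 → valid
4 of the 7 triples form a triangle.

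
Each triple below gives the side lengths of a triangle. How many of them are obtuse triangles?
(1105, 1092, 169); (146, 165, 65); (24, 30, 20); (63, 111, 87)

(1105,1092,169): 169²+1092² = 1221025 = 1105² → right
(146,165,65): 65²+146² = 25541 < 27225 = 165² → obtuse
(24,30,20): 20²+24² = 976 > 900 = 30² → acute
(63,111,87): 63²+87² = 11538 < 12321 = 111² → obtuse
2 of the 4 are obtuse.

2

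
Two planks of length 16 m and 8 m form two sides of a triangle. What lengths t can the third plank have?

By the triangle inequality, t must be less than 16 + 8 = 24 and greater than |16 − 8| = 8.

8 < t < 24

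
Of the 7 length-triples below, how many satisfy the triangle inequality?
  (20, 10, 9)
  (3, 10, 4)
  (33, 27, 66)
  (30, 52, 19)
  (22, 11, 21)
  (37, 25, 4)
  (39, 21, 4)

1

(9,10,20): 9+10 ≤ 20 → not valid
(3,4,10): 3+4 ≤ 10 → not valid
(27,33,66): 27+33 ≤ 66 → not valid
(19,30,52): 19+30 ≤ 52 → not valid
(11,21,22): 11+21 > 22 → valid
(4,25,37): 4+25 ≤ 37 → not valid
(4,21,39): 4+21 ≤ 39 → not valid
1 of the 7 triples forms a triangle.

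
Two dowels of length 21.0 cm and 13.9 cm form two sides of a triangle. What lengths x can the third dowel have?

By the triangle inequality, x must be less than 21.0 + 13.9 = 34.9 and greater than |21.0 − 13.9| = 7.1.

7.1 < x < 34.9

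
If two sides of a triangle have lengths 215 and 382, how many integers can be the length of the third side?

The third side lies in the open interval (167, 597).
Integers from 168 to 596 inclusive: 596 − 168 + 1 = 429.

429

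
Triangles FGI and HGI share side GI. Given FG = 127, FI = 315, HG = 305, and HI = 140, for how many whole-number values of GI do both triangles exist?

From triangle FGI: 188 < GI < 442.
From triangle HGI: 165 < GI < 445.
Intersection: 188 < GI < 442, so integers 189 through 441: 253 values.

253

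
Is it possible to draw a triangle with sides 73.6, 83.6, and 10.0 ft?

The two shorter sides sum to 83.6, exactly equal to the longest side 83.6.
That gives only a degenerate (flat) triangle — the inequality must be strict.

No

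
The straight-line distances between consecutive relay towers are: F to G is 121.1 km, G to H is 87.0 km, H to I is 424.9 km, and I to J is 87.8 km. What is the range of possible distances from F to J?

The maximum is all hops collinear in one direction: 121.1 + 87.0 + 424.9 + 87.8 = 720.8.
The longest hop is 424.9; the others sum to 295.9. Folding the others back against it leaves at least 424.9 − 295.9 = 129.0.

129.0 ≤ FJ ≤ 720.8 km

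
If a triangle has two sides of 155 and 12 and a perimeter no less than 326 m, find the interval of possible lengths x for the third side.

159 ≤ x < 167

Triangle inequality alone gives 143 < x < 167.
The perimeter condition gives x ≥ 326 − 155 − 12 = 159.
Intersecting the two: 159 ≤ x < 167.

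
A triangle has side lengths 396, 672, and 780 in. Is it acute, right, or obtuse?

right

Compare the square of the longest side to the sum of squares of the other two: 396² + 672² = 608400 = 780².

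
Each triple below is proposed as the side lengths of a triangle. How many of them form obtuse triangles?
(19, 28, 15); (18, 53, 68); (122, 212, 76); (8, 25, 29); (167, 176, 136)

3

(19,28,15): 15²+19² = 586 < 784 = 28² → obtuse
(18,53,68): 18²+53² = 3133 < 4624 = 68² → obtuse
(122,212,76): 76+122 ≤ 212, not a triangle
(8,25,29): 8²+25² = 689 < 841 = 29² → obtuse
(167,176,136): 136²+167² = 46385 > 30976 = 176² → acute
3 of the 5 are obtuse.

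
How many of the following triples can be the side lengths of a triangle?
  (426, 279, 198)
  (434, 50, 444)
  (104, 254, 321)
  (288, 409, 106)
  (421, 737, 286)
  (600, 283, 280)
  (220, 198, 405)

(198,279,426): 198+279 > 426 → valid
(50,434,444): 50+434 > 444 → valid
(104,254,321): 104+254 > 321 → valid
(106,288,409): 106+288 ≤ 409 → not valid
(286,421,737): 286+421 ≤ 737 → not valid
(280,283,600): 280+283 ≤ 600 → not valid
(198,220,405): 198+220 > 405 → valid
4 of the 7 triples form a triangle.

4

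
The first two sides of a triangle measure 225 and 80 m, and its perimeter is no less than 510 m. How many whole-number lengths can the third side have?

Triangle inequality: 145 < x < 305. Perimeter ≥ 510 gives x ≥ 510 − 225 − 80 = 205.
So 205 ≤ x < 305; integers 205 through 304: 100 values.

100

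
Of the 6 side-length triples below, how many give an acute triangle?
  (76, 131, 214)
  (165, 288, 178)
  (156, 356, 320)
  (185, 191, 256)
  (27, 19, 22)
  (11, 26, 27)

(76,131,214): 76+131 ≤ 214, not a triangle
(165,288,178): 165²+178² = 58909 < 82944 = 288² → obtuse
(156,356,320): 156²+320² = 126736 = 356² → right
(185,191,256): 185²+191² = 70706 > 65536 = 256² → acute
(27,19,22): 19²+22² = 845 > 729 = 27² → acute
(11,26,27): 11²+26² = 797 > 729 = 27² → acute
3 of the 6 are acute.

3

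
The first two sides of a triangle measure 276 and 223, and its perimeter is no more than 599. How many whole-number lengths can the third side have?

47

Triangle inequality: 53 < x < 499. Perimeter ≤ 599 gives x ≤ 599 − 276 − 223 = 100.
So 53 < x ≤ 100; integers 54 through 100: 47 values.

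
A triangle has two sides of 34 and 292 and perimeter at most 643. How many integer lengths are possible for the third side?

Triangle inequality: 258 < x < 326. Perimeter ≤ 643 gives x ≤ 643 − 34 − 292 = 317.
So 258 < x ≤ 317; integers 259 through 317: 59 values.

59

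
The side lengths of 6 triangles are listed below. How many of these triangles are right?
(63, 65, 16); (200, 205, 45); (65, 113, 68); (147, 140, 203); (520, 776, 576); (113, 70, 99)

4

(63,65,16): 16²+63² = 4225 = 65² → right
(200,205,45): 45²+200² = 42025 = 205² → right
(65,113,68): 65²+68² = 8849 < 12769 = 113² → obtuse
(147,140,203): 140²+147² = 41209 = 203² → right
(520,776,576): 520²+576² = 602176 = 776² → right
(113,70,99): 70²+99² = 14701 > 12769 = 113² → acute
4 of the 6 are right.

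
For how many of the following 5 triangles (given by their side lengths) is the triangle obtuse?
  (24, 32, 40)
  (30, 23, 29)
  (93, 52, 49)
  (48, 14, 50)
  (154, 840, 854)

1

(24,32,40): 24²+32² = 1600 = 40² → right
(30,23,29): 23²+29² = 1370 > 900 = 30² → acute
(93,52,49): 49²+52² = 5105 < 8649 = 93² → obtuse
(48,14,50): 14²+48² = 2500 = 50² → right
(154,840,854): 154²+840² = 729316 = 854² → right
1 of the 5 is obtuse.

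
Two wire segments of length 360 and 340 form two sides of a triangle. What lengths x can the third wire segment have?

20 < x < 700

By the triangle inequality, x must be less than 360 + 340 = 700 and greater than |360 − 340| = 20.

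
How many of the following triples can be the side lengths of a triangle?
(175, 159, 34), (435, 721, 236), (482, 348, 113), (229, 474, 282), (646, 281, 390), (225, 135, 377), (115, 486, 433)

(34,159,175): 34+159 > 175 → valid
(236,435,721): 236+435 ≤ 721 → not valid
(113,348,482): 113+348 ≤ 482 → not valid
(229,282,474): 229+282 > 474 → valid
(281,390,646): 281+390 > 646 → valid
(135,225,377): 135+225 ≤ 377 → not valid
(115,433,486): 115+433 > 486 → valid
4 of the 7 triples form a triangle.

4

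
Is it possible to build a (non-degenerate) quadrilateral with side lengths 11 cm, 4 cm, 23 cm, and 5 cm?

For a quadrilateral, each side must be shorter than the sum of the others.
Here the longest side is 23, but the remaining 3 sides sum to only 20.

No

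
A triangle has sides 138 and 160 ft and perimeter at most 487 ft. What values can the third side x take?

Triangle inequality alone gives 22 < x < 298.
The perimeter condition gives x ≤ 487 − 138 − 160 = 189.
Intersecting the two: 22 < x ≤ 189.

22 < x ≤ 189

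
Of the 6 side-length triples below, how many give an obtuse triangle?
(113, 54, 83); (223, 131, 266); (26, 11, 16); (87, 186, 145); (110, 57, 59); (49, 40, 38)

(113,54,83): 54²+83² = 9805 < 12769 = 113² → obtuse
(223,131,266): 131²+223² = 66890 < 70756 = 266² → obtuse
(26,11,16): 11²+16² = 377 < 676 = 26² → obtuse
(87,186,145): 87²+145² = 28594 < 34596 = 186² → obtuse
(110,57,59): 57²+59² = 6730 < 12100 = 110² → obtuse
(49,40,38): 38²+40² = 3044 > 2401 = 49² → acute
5 of the 6 are obtuse.

5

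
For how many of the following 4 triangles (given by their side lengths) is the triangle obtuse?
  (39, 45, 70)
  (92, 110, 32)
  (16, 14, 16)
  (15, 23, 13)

3

(39,45,70): 39²+45² = 3546 < 4900 = 70² → obtuse
(92,110,32): 32²+92² = 9488 < 12100 = 110² → obtuse
(16,14,16): 14²+16² = 452 > 256 = 16² → acute
(15,23,13): 13²+15² = 394 < 529 = 23² → obtuse
3 of the 4 are obtuse.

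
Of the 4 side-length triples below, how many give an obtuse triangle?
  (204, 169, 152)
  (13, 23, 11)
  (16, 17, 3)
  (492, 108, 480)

(204,169,152): 152²+169² = 51665 > 41616 = 204² → acute
(13,23,11): 11²+13² = 290 < 529 = 23² → obtuse
(16,17,3): 3²+16² = 265 < 289 = 17² → obtuse
(492,108,480): 108²+480² = 242064 = 492² → right
2 of the 4 are obtuse.

2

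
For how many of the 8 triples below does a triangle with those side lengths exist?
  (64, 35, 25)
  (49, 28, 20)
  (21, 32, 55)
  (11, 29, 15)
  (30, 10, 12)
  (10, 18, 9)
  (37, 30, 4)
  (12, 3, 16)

(25,35,64): 25+35 ≤ 64 → not valid
(20,28,49): 20+28 ≤ 49 → not valid
(21,32,55): 21+32 ≤ 55 → not valid
(11,15,29): 11+15 ≤ 29 → not valid
(10,12,30): 10+12 ≤ 30 → not valid
(9,10,18): 9+10 > 18 → valid
(4,30,37): 4+30 ≤ 37 → not valid
(3,12,16): 3+12 ≤ 16 → not valid
1 of the 8 triples forms a triangle.

1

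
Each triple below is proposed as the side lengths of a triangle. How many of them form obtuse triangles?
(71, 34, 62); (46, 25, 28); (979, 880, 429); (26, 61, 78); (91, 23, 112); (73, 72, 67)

(71,34,62): 34²+62² = 5000 < 5041 = 71² → obtuse
(46,25,28): 25²+28² = 1409 < 2116 = 46² → obtuse
(979,880,429): 429²+880² = 958441 = 979² → right
(26,61,78): 26²+61² = 4397 < 6084 = 78² → obtuse
(91,23,112): 23²+91² = 8810 < 12544 = 112² → obtuse
(73,72,67): 67²+72² = 9673 > 5329 = 73² → acute
4 of the 6 are obtuse.

4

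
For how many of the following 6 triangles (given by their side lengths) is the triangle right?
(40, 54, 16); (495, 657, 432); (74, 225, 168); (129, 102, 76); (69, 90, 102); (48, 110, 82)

1

(40,54,16): 16²+40² = 1856 < 2916 = 54² → obtuse
(495,657,432): 432²+495² = 431649 = 657² → right
(74,225,168): 74²+168² = 33700 < 50625 = 225² → obtuse
(129,102,76): 76²+102² = 16180 < 16641 = 129² → obtuse
(69,90,102): 69²+90² = 12861 > 10404 = 102² → acute
(48,110,82): 48²+82² = 9028 < 12100 = 110² → obtuse
1 of the 6 is right.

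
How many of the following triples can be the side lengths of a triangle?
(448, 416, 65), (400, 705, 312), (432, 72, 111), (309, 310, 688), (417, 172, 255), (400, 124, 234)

(65,416,448): 65+416 > 448 → valid
(312,400,705): 312+400 > 705 → valid
(72,111,432): 72+111 ≤ 432 → not valid
(309,310,688): 309+310 ≤ 688 → not valid
(172,255,417): 172+255 > 417 → valid
(124,234,400): 124+234 ≤ 400 → not valid
3 of the 6 triples form a triangle.

3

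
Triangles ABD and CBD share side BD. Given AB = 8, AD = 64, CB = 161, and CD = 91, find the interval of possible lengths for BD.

70 < BD < 72

From triangle ABD: |8 − 64| < BD < 8 + 64, i.e. 56 < BD < 72.
From triangle CBD: 70 < BD < 252.
Both must hold, so BD lies in the intersection.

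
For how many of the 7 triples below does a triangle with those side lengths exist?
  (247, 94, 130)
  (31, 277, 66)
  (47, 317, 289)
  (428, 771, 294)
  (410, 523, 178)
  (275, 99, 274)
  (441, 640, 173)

(94,130,247): 94+130 ≤ 247 → not valid
(31,66,277): 31+66 ≤ 277 → not valid
(47,289,317): 47+289 > 317 → valid
(294,428,771): 294+428 ≤ 771 → not valid
(178,410,523): 178+410 > 523 → valid
(99,274,275): 99+274 > 275 → valid
(173,441,640): 173+441 ≤ 640 → not valid
3 of the 7 triples form a triangle.

3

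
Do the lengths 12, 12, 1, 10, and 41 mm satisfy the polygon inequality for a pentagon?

For a pentagon, each side must be shorter than the sum of the others.
Here the longest side is 41, but the remaining 4 sides sum to only 35.

No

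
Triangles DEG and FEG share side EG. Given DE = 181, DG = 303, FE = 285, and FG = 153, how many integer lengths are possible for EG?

From triangle DEG: 122 < EG < 484.
From triangle FEG: 132 < EG < 438.
Intersection: 132 < EG < 438, so integers 133 through 437: 305 values.

305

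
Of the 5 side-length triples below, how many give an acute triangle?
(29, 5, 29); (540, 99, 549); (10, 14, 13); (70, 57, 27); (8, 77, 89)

(29,5,29): 5²+29² = 866 > 841 = 29² → acute
(540,99,549): 99²+540² = 301401 = 549² → right
(10,14,13): 10²+13² = 269 > 196 = 14² → acute
(70,57,27): 27²+57² = 3978 < 4900 = 70² → obtuse
(8,77,89): 8+77 ≤ 89, not a triangle
2 of the 5 are acute.

2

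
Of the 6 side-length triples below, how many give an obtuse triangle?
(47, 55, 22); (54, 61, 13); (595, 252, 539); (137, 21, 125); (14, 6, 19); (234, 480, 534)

4

(47,55,22): 22²+47² = 2693 < 3025 = 55² → obtuse
(54,61,13): 13²+54² = 3085 < 3721 = 61² → obtuse
(595,252,539): 252²+539² = 354025 = 595² → right
(137,21,125): 21²+125² = 16066 < 18769 = 137² → obtuse
(14,6,19): 6²+14² = 232 < 361 = 19² → obtuse
(234,480,534): 234²+480² = 285156 = 534² → right
4 of the 6 are obtuse.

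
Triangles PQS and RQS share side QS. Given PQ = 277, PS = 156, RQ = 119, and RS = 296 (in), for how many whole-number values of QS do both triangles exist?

237

From triangle PQS: 121 < QS < 433.
From triangle RQS: 177 < QS < 415.
Intersection: 177 < QS < 415, so integers 178 through 414: 237 values.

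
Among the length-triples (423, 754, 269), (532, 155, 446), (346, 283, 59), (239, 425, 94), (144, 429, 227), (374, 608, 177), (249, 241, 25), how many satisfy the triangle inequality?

2

(269,423,754): 269+423 ≤ 754 → not valid
(155,446,532): 155+446 > 532 → valid
(59,283,346): 59+283 ≤ 346 → not valid
(94,239,425): 94+239 ≤ 425 → not valid
(144,227,429): 144+227 ≤ 429 → not valid
(177,374,608): 177+374 ≤ 608 → not valid
(25,241,249): 25+241 > 249 → valid
2 of the 7 triples form a triangle.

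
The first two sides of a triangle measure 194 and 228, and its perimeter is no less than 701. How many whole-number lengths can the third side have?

Triangle inequality: 34 < x < 422. Perimeter ≥ 701 gives x ≥ 701 − 194 − 228 = 279.
So 279 ≤ x < 422; integers 279 through 421: 143 values.

143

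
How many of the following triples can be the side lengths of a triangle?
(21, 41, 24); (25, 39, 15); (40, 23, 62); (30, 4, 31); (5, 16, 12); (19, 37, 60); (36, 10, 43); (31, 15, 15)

(21,24,41): 21+24 > 41 → valid
(15,25,39): 15+25 > 39 → valid
(23,40,62): 23+40 > 62 → valid
(4,30,31): 4+30 > 31 → valid
(5,12,16): 5+12 > 16 → valid
(19,37,60): 19+37 ≤ 60 → not valid
(10,36,43): 10+36 > 43 → valid
(15,15,31): 15+15 ≤ 31 → not valid
6 of the 8 triples form a triangle.

6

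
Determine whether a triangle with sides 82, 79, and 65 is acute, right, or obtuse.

Compare the square of the longest side to the sum of squares of the other two: 65² + 79² = 10466 > 6724 = 82².

acute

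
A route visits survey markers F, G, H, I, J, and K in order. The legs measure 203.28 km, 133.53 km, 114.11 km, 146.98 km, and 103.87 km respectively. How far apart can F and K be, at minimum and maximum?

0 ≤ FK ≤ 701.77 km

The maximum is all hops collinear in one direction: 203.28 + 133.53 + 114.11 + 146.98 + 103.87 = 701.77.
The longest hop is 203.28; the others sum to 498.49. Since 203.28 ≤ 498.49, the path can fold back on itself completely, so the minimum distance is 0.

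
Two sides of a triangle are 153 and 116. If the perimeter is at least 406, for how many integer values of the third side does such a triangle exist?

132

Triangle inequality: 37 < x < 269. Perimeter ≥ 406 gives x ≥ 406 − 153 − 116 = 137.
So 137 ≤ x < 269; integers 137 through 268: 132 values.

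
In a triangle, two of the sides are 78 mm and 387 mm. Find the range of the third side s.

309 < s < 465

By the triangle inequality, s must be less than 78 + 387 = 465 and greater than |78 − 387| = 309.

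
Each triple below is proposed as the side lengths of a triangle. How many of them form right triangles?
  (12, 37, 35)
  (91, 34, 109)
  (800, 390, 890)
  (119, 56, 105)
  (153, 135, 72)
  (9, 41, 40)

5

(12,37,35): 12²+35² = 1369 = 37² → right
(91,34,109): 34²+91² = 9437 < 11881 = 109² → obtuse
(800,390,890): 390²+800² = 792100 = 890² → right
(119,56,105): 56²+105² = 14161 = 119² → right
(153,135,72): 72²+135² = 23409 = 153² → right
(9,41,40): 9²+40² = 1681 = 41² → right
5 of the 6 are right.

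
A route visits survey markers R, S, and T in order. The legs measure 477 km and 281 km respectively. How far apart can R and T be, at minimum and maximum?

196 ≤ RT ≤ 758 km

By the triangle inequality, |477 − 281| ≤ RT ≤ 477 + 281.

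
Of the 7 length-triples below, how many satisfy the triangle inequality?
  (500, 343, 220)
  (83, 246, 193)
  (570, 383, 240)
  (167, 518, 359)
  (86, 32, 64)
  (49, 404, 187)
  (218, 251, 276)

6

(220,343,500): 220+343 > 500 → valid
(83,193,246): 83+193 > 246 → valid
(240,383,570): 240+383 > 570 → valid
(167,359,518): 167+359 > 518 → valid
(32,64,86): 32+64 > 86 → valid
(49,187,404): 49+187 ≤ 404 → not valid
(218,251,276): 218+251 > 276 → valid
6 of the 7 triples form a triangle.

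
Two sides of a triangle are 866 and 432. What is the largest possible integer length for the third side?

1297

The third side must be strictly less than 866 + 432 = 1298.
The largest integer below 1298 is 1297.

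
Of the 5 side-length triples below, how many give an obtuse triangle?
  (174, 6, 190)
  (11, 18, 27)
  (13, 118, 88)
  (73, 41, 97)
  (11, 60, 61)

(174,6,190): 6+174 ≤ 190, not a triangle
(11,18,27): 11²+18² = 445 < 729 = 27² → obtuse
(13,118,88): 13+88 ≤ 118, not a triangle
(73,41,97): 41²+73² = 7010 < 9409 = 97² → obtuse
(11,60,61): 11²+60² = 3721 = 61² → right
2 of the 5 are obtuse.

2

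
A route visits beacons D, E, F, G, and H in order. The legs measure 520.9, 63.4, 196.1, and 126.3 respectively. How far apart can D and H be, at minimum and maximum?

The maximum is all hops collinear in one direction: 520.9 + 63.4 + 196.1 + 126.3 = 906.7.
The longest hop is 520.9; the others sum to 385.8. Folding the others back against it leaves at least 520.9 − 385.8 = 135.1.

135.1 ≤ DH ≤ 906.7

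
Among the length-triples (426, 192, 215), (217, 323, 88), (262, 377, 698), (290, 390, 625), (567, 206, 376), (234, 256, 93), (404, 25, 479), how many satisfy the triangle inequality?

3

(192,215,426): 192+215 ≤ 426 → not valid
(88,217,323): 88+217 ≤ 323 → not valid
(262,377,698): 262+377 ≤ 698 → not valid
(290,390,625): 290+390 > 625 → valid
(206,376,567): 206+376 > 567 → valid
(93,234,256): 93+234 > 256 → valid
(25,404,479): 25+404 ≤ 479 → not valid
3 of the 7 triples form a triangle.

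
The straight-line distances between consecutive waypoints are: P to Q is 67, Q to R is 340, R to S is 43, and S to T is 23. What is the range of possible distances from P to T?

207 ≤ PT ≤ 473

The maximum is all hops collinear in one direction: 67 + 340 + 43 + 23 = 473.
The longest hop is 340; the others sum to 133. Folding the others back against it leaves at least 340 − 133 = 207.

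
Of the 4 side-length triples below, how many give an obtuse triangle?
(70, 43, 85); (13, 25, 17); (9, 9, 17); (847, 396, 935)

(70,43,85): 43²+70² = 6749 < 7225 = 85² → obtuse
(13,25,17): 13²+17² = 458 < 625 = 25² → obtuse
(9,9,17): 9²+9² = 162 < 289 = 17² → obtuse
(847,396,935): 396²+847² = 874225 = 935² → right
3 of the 4 are obtuse.

3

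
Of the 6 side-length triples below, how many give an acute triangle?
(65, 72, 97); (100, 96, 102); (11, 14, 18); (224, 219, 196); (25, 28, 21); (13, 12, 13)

4

(65,72,97): 65²+72² = 9409 = 97² → right
(100,96,102): 96²+100² = 19216 > 10404 = 102² → acute
(11,14,18): 11²+14² = 317 < 324 = 18² → obtuse
(224,219,196): 196²+219² = 86377 > 50176 = 224² → acute
(25,28,21): 21²+25² = 1066 > 784 = 28² → acute
(13,12,13): 12²+13² = 313 > 169 = 13² → acute
4 of the 6 are acute.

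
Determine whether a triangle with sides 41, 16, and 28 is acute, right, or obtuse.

Compare the square of the longest side to the sum of squares of the other two: 16² + 28² = 1040 < 1681 = 41².

obtuse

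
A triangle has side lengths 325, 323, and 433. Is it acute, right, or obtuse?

Compare the square of the longest side to the sum of squares of the other two: 323² + 325² = 209954 > 187489 = 433².

acute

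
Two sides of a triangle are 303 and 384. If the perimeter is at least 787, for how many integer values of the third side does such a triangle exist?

587

Triangle inequality: 81 < x < 687. Perimeter ≥ 787 gives x ≥ 787 − 303 − 384 = 100.
So 100 ≤ x < 687; integers 100 through 686: 587 values.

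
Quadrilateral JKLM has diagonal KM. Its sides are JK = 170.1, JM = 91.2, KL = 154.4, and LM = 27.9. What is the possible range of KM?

126.5 < KM < 182.3

From triangle JKM: |170.1 − 91.2| < KM < 170.1 + 91.2, i.e. 78.9 < KM < 261.3.
From triangle LKM: 126.5 < KM < 182.3.
Both must hold, so KM lies in the intersection.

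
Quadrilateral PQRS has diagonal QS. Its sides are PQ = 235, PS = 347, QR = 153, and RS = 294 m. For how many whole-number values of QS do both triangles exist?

From triangle PQS: 112 < QS < 582.
From triangle RQS: 141 < QS < 447.
Intersection: 141 < QS < 447, so integers 142 through 446: 305 values.

305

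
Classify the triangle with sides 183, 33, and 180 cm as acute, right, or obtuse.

Compare the square of the longest side to the sum of squares of the other two: 33² + 180² = 33489 = 183².

right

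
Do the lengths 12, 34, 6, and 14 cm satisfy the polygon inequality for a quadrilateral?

No

For a quadrilateral, each side must be shorter than the sum of the others.
Here the longest side is 34, but the remaining 3 sides sum to only 32.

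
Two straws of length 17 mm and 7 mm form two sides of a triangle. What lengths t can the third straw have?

By the triangle inequality, t must be less than 17 + 7 = 24 and greater than |17 − 7| = 10.

10 < t < 24 (mm)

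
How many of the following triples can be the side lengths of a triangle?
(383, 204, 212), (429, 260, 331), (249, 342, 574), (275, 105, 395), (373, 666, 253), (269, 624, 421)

(204,212,383): 204+212 > 383 → valid
(260,331,429): 260+331 > 429 → valid
(249,342,574): 249+342 > 574 → valid
(105,275,395): 105+275 ≤ 395 → not valid
(253,373,666): 253+373 ≤ 666 → not valid
(269,421,624): 269+421 > 624 → valid
4 of the 6 triples form a triangle.

4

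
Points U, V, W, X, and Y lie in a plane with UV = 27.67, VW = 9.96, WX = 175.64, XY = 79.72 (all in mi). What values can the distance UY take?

58.29 ≤ UY ≤ 292.99 mi

The maximum is all hops collinear in one direction: 27.67 + 9.96 + 175.64 + 79.72 = 292.99.
The longest hop is 175.64; the others sum to 117.35. Folding the others back against it leaves at least 175.64 − 117.35 = 58.29.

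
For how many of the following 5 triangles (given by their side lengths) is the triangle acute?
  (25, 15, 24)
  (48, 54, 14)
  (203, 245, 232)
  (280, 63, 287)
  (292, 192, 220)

(25,15,24): 15²+24² = 801 > 625 = 25² → acute
(48,54,14): 14²+48² = 2500 < 2916 = 54² → obtuse
(203,245,232): 203²+232² = 95033 > 60025 = 245² → acute
(280,63,287): 63²+280² = 82369 = 287² → right
(292,192,220): 192²+220² = 85264 = 292² → right
2 of the 5 are acute.

2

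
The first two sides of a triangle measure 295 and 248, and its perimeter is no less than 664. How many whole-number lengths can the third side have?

422

Triangle inequality: 47 < x < 543. Perimeter ≥ 664 gives x ≥ 664 − 295 − 248 = 121.
So 121 ≤ x < 543; integers 121 through 542: 422 values.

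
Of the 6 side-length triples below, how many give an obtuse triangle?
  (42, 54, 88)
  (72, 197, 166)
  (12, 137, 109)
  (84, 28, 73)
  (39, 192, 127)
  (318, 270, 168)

3

(42,54,88): 42²+54² = 4680 < 7744 = 88² → obtuse
(72,197,166): 72²+166² = 32740 < 38809 = 197² → obtuse
(12,137,109): 12+109 ≤ 137, not a triangle
(84,28,73): 28²+73² = 6113 < 7056 = 84² → obtuse
(39,192,127): 39+127 ≤ 192, not a triangle
(318,270,168): 168²+270² = 101124 = 318² → right
3 of the 6 are obtuse.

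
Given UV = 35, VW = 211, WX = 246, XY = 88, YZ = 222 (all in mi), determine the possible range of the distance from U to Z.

The maximum is all hops collinear in one direction: 35 + 211 + 246 + 88 + 222 = 802.
The longest hop is 246; the others sum to 556. Since 246 ≤ 556, the path can fold back on itself completely, so the minimum distance is 0.

0 ≤ UZ ≤ 802 mi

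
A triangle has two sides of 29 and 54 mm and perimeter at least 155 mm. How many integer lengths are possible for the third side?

Triangle inequality: 25 < x < 83. Perimeter ≥ 155 gives x ≥ 155 − 29 − 54 = 72.
So 72 ≤ x < 83; integers 72 through 82: 11 values.

11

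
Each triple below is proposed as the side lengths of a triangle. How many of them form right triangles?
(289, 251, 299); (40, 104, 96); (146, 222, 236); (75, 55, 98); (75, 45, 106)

1

(289,251,299): 251²+289² = 146522 > 89401 = 299² → acute
(40,104,96): 40²+96² = 10816 = 104² → right
(146,222,236): 146²+222² = 70600 > 55696 = 236² → acute
(75,55,98): 55²+75² = 8650 < 9604 = 98² → obtuse
(75,45,106): 45²+75² = 7650 < 11236 = 106² → obtuse
1 of the 5 is right.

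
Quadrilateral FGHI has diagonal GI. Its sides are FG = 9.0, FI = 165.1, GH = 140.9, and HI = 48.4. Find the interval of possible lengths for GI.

From triangle FGI: |9.0 − 165.1| < GI < 9.0 + 165.1, i.e. 156.1 < GI < 174.1.
From triangle HGI: 92.5 < GI < 189.3.
Both must hold, so GI lies in the intersection.

156.1 < GI < 174.1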